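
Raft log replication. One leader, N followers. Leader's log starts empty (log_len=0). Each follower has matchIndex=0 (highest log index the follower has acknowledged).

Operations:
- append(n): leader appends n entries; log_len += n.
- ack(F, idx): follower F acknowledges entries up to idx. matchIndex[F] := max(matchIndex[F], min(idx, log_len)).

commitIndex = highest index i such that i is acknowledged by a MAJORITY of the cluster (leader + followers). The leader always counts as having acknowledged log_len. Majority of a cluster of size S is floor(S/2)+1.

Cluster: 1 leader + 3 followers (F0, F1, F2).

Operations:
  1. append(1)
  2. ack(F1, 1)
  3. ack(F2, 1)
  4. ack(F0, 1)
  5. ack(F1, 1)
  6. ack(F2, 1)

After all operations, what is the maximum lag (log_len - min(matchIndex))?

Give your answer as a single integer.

Answer: 0

Derivation:
Op 1: append 1 -> log_len=1
Op 2: F1 acks idx 1 -> match: F0=0 F1=1 F2=0; commitIndex=0
Op 3: F2 acks idx 1 -> match: F0=0 F1=1 F2=1; commitIndex=1
Op 4: F0 acks idx 1 -> match: F0=1 F1=1 F2=1; commitIndex=1
Op 5: F1 acks idx 1 -> match: F0=1 F1=1 F2=1; commitIndex=1
Op 6: F2 acks idx 1 -> match: F0=1 F1=1 F2=1; commitIndex=1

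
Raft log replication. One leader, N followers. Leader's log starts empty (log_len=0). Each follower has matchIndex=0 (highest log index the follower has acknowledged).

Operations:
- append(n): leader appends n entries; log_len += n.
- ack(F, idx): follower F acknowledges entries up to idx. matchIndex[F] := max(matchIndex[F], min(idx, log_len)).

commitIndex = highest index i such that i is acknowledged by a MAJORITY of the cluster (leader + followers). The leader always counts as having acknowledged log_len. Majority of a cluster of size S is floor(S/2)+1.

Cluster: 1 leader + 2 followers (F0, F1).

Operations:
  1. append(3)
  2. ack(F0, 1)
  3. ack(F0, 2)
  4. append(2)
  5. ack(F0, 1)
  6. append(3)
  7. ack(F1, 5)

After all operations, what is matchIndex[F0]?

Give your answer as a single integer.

Answer: 2

Derivation:
Op 1: append 3 -> log_len=3
Op 2: F0 acks idx 1 -> match: F0=1 F1=0; commitIndex=1
Op 3: F0 acks idx 2 -> match: F0=2 F1=0; commitIndex=2
Op 4: append 2 -> log_len=5
Op 5: F0 acks idx 1 -> match: F0=2 F1=0; commitIndex=2
Op 6: append 3 -> log_len=8
Op 7: F1 acks idx 5 -> match: F0=2 F1=5; commitIndex=5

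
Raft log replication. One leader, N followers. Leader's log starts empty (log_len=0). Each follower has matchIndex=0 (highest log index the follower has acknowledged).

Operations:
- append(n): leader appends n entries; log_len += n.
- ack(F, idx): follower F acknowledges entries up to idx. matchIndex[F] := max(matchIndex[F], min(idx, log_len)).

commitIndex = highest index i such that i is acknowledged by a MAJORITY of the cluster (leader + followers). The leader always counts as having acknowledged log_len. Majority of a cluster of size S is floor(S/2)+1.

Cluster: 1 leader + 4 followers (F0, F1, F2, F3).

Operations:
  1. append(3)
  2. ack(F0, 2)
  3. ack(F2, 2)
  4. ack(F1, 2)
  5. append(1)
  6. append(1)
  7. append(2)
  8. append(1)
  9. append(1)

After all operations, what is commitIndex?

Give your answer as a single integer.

Op 1: append 3 -> log_len=3
Op 2: F0 acks idx 2 -> match: F0=2 F1=0 F2=0 F3=0; commitIndex=0
Op 3: F2 acks idx 2 -> match: F0=2 F1=0 F2=2 F3=0; commitIndex=2
Op 4: F1 acks idx 2 -> match: F0=2 F1=2 F2=2 F3=0; commitIndex=2
Op 5: append 1 -> log_len=4
Op 6: append 1 -> log_len=5
Op 7: append 2 -> log_len=7
Op 8: append 1 -> log_len=8
Op 9: append 1 -> log_len=9

Answer: 2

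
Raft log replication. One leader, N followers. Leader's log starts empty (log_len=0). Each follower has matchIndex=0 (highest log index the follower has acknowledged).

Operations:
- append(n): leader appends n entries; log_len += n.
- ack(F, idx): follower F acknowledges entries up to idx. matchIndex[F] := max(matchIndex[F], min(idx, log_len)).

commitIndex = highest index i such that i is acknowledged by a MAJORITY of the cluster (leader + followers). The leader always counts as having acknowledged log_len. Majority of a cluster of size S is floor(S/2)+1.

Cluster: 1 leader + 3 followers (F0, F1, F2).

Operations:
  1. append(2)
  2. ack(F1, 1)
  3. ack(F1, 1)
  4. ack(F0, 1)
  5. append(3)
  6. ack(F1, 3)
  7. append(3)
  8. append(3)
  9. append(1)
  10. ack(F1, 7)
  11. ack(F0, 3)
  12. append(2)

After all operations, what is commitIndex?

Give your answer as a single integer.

Op 1: append 2 -> log_len=2
Op 2: F1 acks idx 1 -> match: F0=0 F1=1 F2=0; commitIndex=0
Op 3: F1 acks idx 1 -> match: F0=0 F1=1 F2=0; commitIndex=0
Op 4: F0 acks idx 1 -> match: F0=1 F1=1 F2=0; commitIndex=1
Op 5: append 3 -> log_len=5
Op 6: F1 acks idx 3 -> match: F0=1 F1=3 F2=0; commitIndex=1
Op 7: append 3 -> log_len=8
Op 8: append 3 -> log_len=11
Op 9: append 1 -> log_len=12
Op 10: F1 acks idx 7 -> match: F0=1 F1=7 F2=0; commitIndex=1
Op 11: F0 acks idx 3 -> match: F0=3 F1=7 F2=0; commitIndex=3
Op 12: append 2 -> log_len=14

Answer: 3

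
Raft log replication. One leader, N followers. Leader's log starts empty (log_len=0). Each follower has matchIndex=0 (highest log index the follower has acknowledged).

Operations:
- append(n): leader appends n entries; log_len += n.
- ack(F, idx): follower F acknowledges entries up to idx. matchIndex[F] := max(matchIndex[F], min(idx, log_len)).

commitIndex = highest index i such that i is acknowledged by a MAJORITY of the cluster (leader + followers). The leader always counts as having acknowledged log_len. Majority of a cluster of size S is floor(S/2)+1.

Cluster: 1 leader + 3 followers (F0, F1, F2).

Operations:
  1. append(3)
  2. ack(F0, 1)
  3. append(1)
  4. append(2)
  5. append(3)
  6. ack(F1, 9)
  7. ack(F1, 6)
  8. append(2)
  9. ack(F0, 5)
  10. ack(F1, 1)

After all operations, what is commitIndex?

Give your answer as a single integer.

Answer: 5

Derivation:
Op 1: append 3 -> log_len=3
Op 2: F0 acks idx 1 -> match: F0=1 F1=0 F2=0; commitIndex=0
Op 3: append 1 -> log_len=4
Op 4: append 2 -> log_len=6
Op 5: append 3 -> log_len=9
Op 6: F1 acks idx 9 -> match: F0=1 F1=9 F2=0; commitIndex=1
Op 7: F1 acks idx 6 -> match: F0=1 F1=9 F2=0; commitIndex=1
Op 8: append 2 -> log_len=11
Op 9: F0 acks idx 5 -> match: F0=5 F1=9 F2=0; commitIndex=5
Op 10: F1 acks idx 1 -> match: F0=5 F1=9 F2=0; commitIndex=5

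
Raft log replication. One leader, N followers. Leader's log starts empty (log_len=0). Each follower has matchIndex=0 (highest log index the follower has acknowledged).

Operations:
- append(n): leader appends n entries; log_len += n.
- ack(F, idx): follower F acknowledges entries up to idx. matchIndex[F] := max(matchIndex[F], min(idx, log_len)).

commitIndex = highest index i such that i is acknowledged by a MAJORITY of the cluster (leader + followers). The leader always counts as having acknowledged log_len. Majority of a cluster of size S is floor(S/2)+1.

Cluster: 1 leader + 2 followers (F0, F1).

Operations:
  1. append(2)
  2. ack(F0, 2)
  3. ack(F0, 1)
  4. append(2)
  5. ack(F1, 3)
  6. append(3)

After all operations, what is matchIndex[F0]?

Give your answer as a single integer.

Op 1: append 2 -> log_len=2
Op 2: F0 acks idx 2 -> match: F0=2 F1=0; commitIndex=2
Op 3: F0 acks idx 1 -> match: F0=2 F1=0; commitIndex=2
Op 4: append 2 -> log_len=4
Op 5: F1 acks idx 3 -> match: F0=2 F1=3; commitIndex=3
Op 6: append 3 -> log_len=7

Answer: 2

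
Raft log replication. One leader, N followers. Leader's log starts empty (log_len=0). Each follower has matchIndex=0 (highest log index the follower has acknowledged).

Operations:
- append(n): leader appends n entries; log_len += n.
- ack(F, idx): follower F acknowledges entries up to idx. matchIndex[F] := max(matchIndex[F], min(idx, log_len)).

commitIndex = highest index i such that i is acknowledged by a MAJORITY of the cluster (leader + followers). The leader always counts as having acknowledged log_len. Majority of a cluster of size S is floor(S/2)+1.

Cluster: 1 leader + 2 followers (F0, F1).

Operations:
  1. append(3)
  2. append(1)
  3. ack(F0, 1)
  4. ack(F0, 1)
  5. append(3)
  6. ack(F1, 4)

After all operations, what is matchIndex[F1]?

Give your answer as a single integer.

Op 1: append 3 -> log_len=3
Op 2: append 1 -> log_len=4
Op 3: F0 acks idx 1 -> match: F0=1 F1=0; commitIndex=1
Op 4: F0 acks idx 1 -> match: F0=1 F1=0; commitIndex=1
Op 5: append 3 -> log_len=7
Op 6: F1 acks idx 4 -> match: F0=1 F1=4; commitIndex=4

Answer: 4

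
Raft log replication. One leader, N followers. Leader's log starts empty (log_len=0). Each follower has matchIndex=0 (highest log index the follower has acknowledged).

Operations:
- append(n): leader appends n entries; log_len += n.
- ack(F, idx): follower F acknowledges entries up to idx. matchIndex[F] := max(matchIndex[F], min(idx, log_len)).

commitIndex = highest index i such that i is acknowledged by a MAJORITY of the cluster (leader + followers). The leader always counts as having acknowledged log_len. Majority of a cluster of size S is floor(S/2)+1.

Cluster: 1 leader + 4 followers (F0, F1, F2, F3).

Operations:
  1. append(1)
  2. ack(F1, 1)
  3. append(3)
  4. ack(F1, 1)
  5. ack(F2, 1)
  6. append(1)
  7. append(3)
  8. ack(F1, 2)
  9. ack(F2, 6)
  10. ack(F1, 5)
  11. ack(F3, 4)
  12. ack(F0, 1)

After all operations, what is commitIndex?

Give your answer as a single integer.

Answer: 5

Derivation:
Op 1: append 1 -> log_len=1
Op 2: F1 acks idx 1 -> match: F0=0 F1=1 F2=0 F3=0; commitIndex=0
Op 3: append 3 -> log_len=4
Op 4: F1 acks idx 1 -> match: F0=0 F1=1 F2=0 F3=0; commitIndex=0
Op 5: F2 acks idx 1 -> match: F0=0 F1=1 F2=1 F3=0; commitIndex=1
Op 6: append 1 -> log_len=5
Op 7: append 3 -> log_len=8
Op 8: F1 acks idx 2 -> match: F0=0 F1=2 F2=1 F3=0; commitIndex=1
Op 9: F2 acks idx 6 -> match: F0=0 F1=2 F2=6 F3=0; commitIndex=2
Op 10: F1 acks idx 5 -> match: F0=0 F1=5 F2=6 F3=0; commitIndex=5
Op 11: F3 acks idx 4 -> match: F0=0 F1=5 F2=6 F3=4; commitIndex=5
Op 12: F0 acks idx 1 -> match: F0=1 F1=5 F2=6 F3=4; commitIndex=5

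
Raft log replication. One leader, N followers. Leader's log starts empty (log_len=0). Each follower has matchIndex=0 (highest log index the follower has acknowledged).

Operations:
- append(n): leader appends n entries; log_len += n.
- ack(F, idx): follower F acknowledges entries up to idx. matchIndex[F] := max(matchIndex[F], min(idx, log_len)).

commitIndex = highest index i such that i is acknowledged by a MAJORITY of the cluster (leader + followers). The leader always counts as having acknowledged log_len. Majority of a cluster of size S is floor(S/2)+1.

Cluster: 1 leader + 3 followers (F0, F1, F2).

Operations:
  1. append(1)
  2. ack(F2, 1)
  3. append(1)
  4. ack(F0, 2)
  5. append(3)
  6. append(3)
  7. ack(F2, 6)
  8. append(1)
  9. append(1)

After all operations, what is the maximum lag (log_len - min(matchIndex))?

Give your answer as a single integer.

Answer: 10

Derivation:
Op 1: append 1 -> log_len=1
Op 2: F2 acks idx 1 -> match: F0=0 F1=0 F2=1; commitIndex=0
Op 3: append 1 -> log_len=2
Op 4: F0 acks idx 2 -> match: F0=2 F1=0 F2=1; commitIndex=1
Op 5: append 3 -> log_len=5
Op 6: append 3 -> log_len=8
Op 7: F2 acks idx 6 -> match: F0=2 F1=0 F2=6; commitIndex=2
Op 8: append 1 -> log_len=9
Op 9: append 1 -> log_len=10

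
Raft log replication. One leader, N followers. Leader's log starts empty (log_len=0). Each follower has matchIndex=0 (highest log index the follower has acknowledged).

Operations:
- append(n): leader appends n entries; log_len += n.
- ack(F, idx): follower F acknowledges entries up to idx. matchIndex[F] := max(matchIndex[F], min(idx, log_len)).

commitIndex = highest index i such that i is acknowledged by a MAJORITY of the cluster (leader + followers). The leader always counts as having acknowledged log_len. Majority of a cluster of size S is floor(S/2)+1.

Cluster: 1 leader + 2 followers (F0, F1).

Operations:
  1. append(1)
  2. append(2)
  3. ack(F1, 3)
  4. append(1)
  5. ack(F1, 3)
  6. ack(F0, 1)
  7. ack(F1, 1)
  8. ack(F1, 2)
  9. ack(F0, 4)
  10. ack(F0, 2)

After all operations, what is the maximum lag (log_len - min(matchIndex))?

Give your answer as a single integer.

Answer: 1

Derivation:
Op 1: append 1 -> log_len=1
Op 2: append 2 -> log_len=3
Op 3: F1 acks idx 3 -> match: F0=0 F1=3; commitIndex=3
Op 4: append 1 -> log_len=4
Op 5: F1 acks idx 3 -> match: F0=0 F1=3; commitIndex=3
Op 6: F0 acks idx 1 -> match: F0=1 F1=3; commitIndex=3
Op 7: F1 acks idx 1 -> match: F0=1 F1=3; commitIndex=3
Op 8: F1 acks idx 2 -> match: F0=1 F1=3; commitIndex=3
Op 9: F0 acks idx 4 -> match: F0=4 F1=3; commitIndex=4
Op 10: F0 acks idx 2 -> match: F0=4 F1=3; commitIndex=4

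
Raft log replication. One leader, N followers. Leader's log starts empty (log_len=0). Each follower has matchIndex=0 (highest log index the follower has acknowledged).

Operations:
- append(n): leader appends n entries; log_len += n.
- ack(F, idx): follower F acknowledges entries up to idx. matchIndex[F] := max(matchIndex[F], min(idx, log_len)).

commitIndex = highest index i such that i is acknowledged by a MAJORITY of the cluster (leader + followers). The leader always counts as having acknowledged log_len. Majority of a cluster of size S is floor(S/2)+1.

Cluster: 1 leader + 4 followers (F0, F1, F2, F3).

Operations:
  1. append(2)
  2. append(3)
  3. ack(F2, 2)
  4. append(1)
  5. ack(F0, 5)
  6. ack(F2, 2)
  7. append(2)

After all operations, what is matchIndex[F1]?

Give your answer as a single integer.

Answer: 0

Derivation:
Op 1: append 2 -> log_len=2
Op 2: append 3 -> log_len=5
Op 3: F2 acks idx 2 -> match: F0=0 F1=0 F2=2 F3=0; commitIndex=0
Op 4: append 1 -> log_len=6
Op 5: F0 acks idx 5 -> match: F0=5 F1=0 F2=2 F3=0; commitIndex=2
Op 6: F2 acks idx 2 -> match: F0=5 F1=0 F2=2 F3=0; commitIndex=2
Op 7: append 2 -> log_len=8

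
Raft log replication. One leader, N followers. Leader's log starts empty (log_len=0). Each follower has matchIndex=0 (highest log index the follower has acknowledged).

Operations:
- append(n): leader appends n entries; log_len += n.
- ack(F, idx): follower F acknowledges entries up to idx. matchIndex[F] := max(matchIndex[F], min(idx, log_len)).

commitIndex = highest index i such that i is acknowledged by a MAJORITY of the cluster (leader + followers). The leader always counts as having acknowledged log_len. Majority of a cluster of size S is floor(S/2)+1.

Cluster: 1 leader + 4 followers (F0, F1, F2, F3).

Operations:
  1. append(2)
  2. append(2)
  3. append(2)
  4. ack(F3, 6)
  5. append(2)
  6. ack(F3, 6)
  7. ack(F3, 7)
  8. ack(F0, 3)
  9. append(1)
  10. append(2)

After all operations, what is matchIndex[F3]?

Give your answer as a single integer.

Op 1: append 2 -> log_len=2
Op 2: append 2 -> log_len=4
Op 3: append 2 -> log_len=6
Op 4: F3 acks idx 6 -> match: F0=0 F1=0 F2=0 F3=6; commitIndex=0
Op 5: append 2 -> log_len=8
Op 6: F3 acks idx 6 -> match: F0=0 F1=0 F2=0 F3=6; commitIndex=0
Op 7: F3 acks idx 7 -> match: F0=0 F1=0 F2=0 F3=7; commitIndex=0
Op 8: F0 acks idx 3 -> match: F0=3 F1=0 F2=0 F3=7; commitIndex=3
Op 9: append 1 -> log_len=9
Op 10: append 2 -> log_len=11

Answer: 7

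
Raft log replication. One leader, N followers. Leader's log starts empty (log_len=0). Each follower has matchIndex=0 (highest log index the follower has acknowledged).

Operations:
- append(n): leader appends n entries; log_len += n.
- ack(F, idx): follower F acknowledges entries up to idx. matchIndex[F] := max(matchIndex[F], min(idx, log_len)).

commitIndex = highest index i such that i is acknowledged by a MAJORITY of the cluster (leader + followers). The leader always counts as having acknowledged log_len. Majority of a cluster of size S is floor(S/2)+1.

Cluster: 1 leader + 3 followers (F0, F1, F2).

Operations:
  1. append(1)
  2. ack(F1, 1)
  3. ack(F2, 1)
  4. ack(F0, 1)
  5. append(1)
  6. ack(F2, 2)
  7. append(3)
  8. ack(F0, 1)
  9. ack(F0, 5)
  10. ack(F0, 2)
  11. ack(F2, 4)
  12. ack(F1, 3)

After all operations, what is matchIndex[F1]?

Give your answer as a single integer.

Op 1: append 1 -> log_len=1
Op 2: F1 acks idx 1 -> match: F0=0 F1=1 F2=0; commitIndex=0
Op 3: F2 acks idx 1 -> match: F0=0 F1=1 F2=1; commitIndex=1
Op 4: F0 acks idx 1 -> match: F0=1 F1=1 F2=1; commitIndex=1
Op 5: append 1 -> log_len=2
Op 6: F2 acks idx 2 -> match: F0=1 F1=1 F2=2; commitIndex=1
Op 7: append 3 -> log_len=5
Op 8: F0 acks idx 1 -> match: F0=1 F1=1 F2=2; commitIndex=1
Op 9: F0 acks idx 5 -> match: F0=5 F1=1 F2=2; commitIndex=2
Op 10: F0 acks idx 2 -> match: F0=5 F1=1 F2=2; commitIndex=2
Op 11: F2 acks idx 4 -> match: F0=5 F1=1 F2=4; commitIndex=4
Op 12: F1 acks idx 3 -> match: F0=5 F1=3 F2=4; commitIndex=4

Answer: 3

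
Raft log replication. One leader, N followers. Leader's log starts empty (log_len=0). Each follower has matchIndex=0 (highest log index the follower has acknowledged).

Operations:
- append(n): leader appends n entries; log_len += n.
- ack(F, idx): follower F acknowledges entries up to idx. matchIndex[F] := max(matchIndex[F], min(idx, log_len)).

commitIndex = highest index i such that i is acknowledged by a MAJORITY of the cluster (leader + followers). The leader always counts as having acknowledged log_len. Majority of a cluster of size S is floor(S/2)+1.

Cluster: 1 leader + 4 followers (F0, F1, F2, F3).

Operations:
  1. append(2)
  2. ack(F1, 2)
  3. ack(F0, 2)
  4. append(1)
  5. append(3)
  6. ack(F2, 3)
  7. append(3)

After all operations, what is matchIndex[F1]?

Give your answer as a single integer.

Op 1: append 2 -> log_len=2
Op 2: F1 acks idx 2 -> match: F0=0 F1=2 F2=0 F3=0; commitIndex=0
Op 3: F0 acks idx 2 -> match: F0=2 F1=2 F2=0 F3=0; commitIndex=2
Op 4: append 1 -> log_len=3
Op 5: append 3 -> log_len=6
Op 6: F2 acks idx 3 -> match: F0=2 F1=2 F2=3 F3=0; commitIndex=2
Op 7: append 3 -> log_len=9

Answer: 2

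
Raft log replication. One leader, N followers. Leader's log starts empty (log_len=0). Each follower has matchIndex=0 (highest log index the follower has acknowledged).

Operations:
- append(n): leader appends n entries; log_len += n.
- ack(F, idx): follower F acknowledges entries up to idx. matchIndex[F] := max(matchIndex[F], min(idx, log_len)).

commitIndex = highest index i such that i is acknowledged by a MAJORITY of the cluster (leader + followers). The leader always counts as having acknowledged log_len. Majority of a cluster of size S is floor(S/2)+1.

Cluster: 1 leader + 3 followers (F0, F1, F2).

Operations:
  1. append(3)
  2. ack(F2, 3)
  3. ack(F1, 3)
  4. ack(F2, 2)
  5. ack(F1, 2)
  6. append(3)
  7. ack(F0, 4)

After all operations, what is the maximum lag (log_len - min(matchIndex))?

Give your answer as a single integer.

Answer: 3

Derivation:
Op 1: append 3 -> log_len=3
Op 2: F2 acks idx 3 -> match: F0=0 F1=0 F2=3; commitIndex=0
Op 3: F1 acks idx 3 -> match: F0=0 F1=3 F2=3; commitIndex=3
Op 4: F2 acks idx 2 -> match: F0=0 F1=3 F2=3; commitIndex=3
Op 5: F1 acks idx 2 -> match: F0=0 F1=3 F2=3; commitIndex=3
Op 6: append 3 -> log_len=6
Op 7: F0 acks idx 4 -> match: F0=4 F1=3 F2=3; commitIndex=3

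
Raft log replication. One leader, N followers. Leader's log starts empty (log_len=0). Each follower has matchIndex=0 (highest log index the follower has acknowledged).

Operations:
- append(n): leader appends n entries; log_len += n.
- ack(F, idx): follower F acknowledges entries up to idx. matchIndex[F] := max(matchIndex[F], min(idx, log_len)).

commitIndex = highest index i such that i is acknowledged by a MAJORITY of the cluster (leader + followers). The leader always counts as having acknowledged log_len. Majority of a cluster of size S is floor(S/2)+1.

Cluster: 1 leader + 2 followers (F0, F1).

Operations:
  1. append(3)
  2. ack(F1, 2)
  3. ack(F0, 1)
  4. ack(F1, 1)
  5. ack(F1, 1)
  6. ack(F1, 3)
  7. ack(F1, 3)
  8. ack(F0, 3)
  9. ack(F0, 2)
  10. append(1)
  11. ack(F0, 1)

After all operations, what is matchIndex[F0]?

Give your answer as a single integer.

Answer: 3

Derivation:
Op 1: append 3 -> log_len=3
Op 2: F1 acks idx 2 -> match: F0=0 F1=2; commitIndex=2
Op 3: F0 acks idx 1 -> match: F0=1 F1=2; commitIndex=2
Op 4: F1 acks idx 1 -> match: F0=1 F1=2; commitIndex=2
Op 5: F1 acks idx 1 -> match: F0=1 F1=2; commitIndex=2
Op 6: F1 acks idx 3 -> match: F0=1 F1=3; commitIndex=3
Op 7: F1 acks idx 3 -> match: F0=1 F1=3; commitIndex=3
Op 8: F0 acks idx 3 -> match: F0=3 F1=3; commitIndex=3
Op 9: F0 acks idx 2 -> match: F0=3 F1=3; commitIndex=3
Op 10: append 1 -> log_len=4
Op 11: F0 acks idx 1 -> match: F0=3 F1=3; commitIndex=3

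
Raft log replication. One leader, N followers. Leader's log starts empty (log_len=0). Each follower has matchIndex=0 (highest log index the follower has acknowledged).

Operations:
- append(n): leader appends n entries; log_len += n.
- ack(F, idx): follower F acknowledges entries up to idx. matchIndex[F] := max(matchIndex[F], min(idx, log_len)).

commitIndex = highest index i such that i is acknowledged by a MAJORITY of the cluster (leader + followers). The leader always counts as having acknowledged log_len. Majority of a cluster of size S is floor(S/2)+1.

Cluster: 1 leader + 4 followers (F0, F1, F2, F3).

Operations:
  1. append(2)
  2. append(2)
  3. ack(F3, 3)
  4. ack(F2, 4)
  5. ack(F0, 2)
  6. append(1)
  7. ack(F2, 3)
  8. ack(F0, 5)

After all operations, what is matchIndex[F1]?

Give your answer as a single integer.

Answer: 0

Derivation:
Op 1: append 2 -> log_len=2
Op 2: append 2 -> log_len=4
Op 3: F3 acks idx 3 -> match: F0=0 F1=0 F2=0 F3=3; commitIndex=0
Op 4: F2 acks idx 4 -> match: F0=0 F1=0 F2=4 F3=3; commitIndex=3
Op 5: F0 acks idx 2 -> match: F0=2 F1=0 F2=4 F3=3; commitIndex=3
Op 6: append 1 -> log_len=5
Op 7: F2 acks idx 3 -> match: F0=2 F1=0 F2=4 F3=3; commitIndex=3
Op 8: F0 acks idx 5 -> match: F0=5 F1=0 F2=4 F3=3; commitIndex=4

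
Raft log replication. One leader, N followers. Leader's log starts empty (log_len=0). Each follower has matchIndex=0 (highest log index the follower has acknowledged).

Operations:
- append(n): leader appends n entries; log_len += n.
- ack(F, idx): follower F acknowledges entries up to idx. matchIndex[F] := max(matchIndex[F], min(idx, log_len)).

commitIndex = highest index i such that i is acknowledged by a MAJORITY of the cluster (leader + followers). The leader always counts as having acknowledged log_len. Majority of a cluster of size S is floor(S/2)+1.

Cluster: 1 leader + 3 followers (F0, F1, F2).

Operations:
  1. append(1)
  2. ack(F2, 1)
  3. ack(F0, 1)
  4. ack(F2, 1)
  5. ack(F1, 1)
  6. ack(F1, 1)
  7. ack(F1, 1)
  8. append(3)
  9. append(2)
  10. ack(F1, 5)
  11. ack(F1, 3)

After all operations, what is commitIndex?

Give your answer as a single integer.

Answer: 1

Derivation:
Op 1: append 1 -> log_len=1
Op 2: F2 acks idx 1 -> match: F0=0 F1=0 F2=1; commitIndex=0
Op 3: F0 acks idx 1 -> match: F0=1 F1=0 F2=1; commitIndex=1
Op 4: F2 acks idx 1 -> match: F0=1 F1=0 F2=1; commitIndex=1
Op 5: F1 acks idx 1 -> match: F0=1 F1=1 F2=1; commitIndex=1
Op 6: F1 acks idx 1 -> match: F0=1 F1=1 F2=1; commitIndex=1
Op 7: F1 acks idx 1 -> match: F0=1 F1=1 F2=1; commitIndex=1
Op 8: append 3 -> log_len=4
Op 9: append 2 -> log_len=6
Op 10: F1 acks idx 5 -> match: F0=1 F1=5 F2=1; commitIndex=1
Op 11: F1 acks idx 3 -> match: F0=1 F1=5 F2=1; commitIndex=1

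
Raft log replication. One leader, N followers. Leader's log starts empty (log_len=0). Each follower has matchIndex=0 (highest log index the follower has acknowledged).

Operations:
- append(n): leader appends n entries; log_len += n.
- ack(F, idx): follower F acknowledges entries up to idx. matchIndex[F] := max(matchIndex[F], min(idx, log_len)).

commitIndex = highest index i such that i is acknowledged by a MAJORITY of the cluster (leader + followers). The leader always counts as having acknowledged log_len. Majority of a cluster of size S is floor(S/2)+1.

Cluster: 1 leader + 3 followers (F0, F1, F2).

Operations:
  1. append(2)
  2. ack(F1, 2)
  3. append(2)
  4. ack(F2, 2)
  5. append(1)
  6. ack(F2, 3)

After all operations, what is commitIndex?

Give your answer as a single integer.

Op 1: append 2 -> log_len=2
Op 2: F1 acks idx 2 -> match: F0=0 F1=2 F2=0; commitIndex=0
Op 3: append 2 -> log_len=4
Op 4: F2 acks idx 2 -> match: F0=0 F1=2 F2=2; commitIndex=2
Op 5: append 1 -> log_len=5
Op 6: F2 acks idx 3 -> match: F0=0 F1=2 F2=3; commitIndex=2

Answer: 2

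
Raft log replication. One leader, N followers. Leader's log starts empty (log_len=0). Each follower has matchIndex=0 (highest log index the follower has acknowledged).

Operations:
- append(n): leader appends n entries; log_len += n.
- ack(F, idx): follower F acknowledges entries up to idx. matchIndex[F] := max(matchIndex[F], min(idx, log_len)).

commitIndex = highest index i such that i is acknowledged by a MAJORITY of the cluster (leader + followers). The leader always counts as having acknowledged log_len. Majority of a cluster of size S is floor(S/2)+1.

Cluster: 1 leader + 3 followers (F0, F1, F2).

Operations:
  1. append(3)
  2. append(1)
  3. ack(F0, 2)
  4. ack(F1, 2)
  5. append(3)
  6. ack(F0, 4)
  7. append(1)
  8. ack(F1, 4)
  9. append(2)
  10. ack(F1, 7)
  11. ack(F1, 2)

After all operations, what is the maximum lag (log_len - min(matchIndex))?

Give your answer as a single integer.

Answer: 10

Derivation:
Op 1: append 3 -> log_len=3
Op 2: append 1 -> log_len=4
Op 3: F0 acks idx 2 -> match: F0=2 F1=0 F2=0; commitIndex=0
Op 4: F1 acks idx 2 -> match: F0=2 F1=2 F2=0; commitIndex=2
Op 5: append 3 -> log_len=7
Op 6: F0 acks idx 4 -> match: F0=4 F1=2 F2=0; commitIndex=2
Op 7: append 1 -> log_len=8
Op 8: F1 acks idx 4 -> match: F0=4 F1=4 F2=0; commitIndex=4
Op 9: append 2 -> log_len=10
Op 10: F1 acks idx 7 -> match: F0=4 F1=7 F2=0; commitIndex=4
Op 11: F1 acks idx 2 -> match: F0=4 F1=7 F2=0; commitIndex=4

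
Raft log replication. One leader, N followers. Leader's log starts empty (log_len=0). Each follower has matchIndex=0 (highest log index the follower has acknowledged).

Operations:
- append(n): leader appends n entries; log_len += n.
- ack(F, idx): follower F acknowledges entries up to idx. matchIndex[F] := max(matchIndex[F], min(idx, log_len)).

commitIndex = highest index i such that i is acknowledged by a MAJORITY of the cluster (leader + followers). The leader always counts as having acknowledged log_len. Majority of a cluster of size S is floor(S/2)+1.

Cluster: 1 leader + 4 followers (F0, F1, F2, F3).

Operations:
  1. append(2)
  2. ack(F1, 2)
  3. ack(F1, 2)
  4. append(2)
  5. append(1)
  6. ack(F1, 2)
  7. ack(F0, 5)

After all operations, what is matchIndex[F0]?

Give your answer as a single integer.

Op 1: append 2 -> log_len=2
Op 2: F1 acks idx 2 -> match: F0=0 F1=2 F2=0 F3=0; commitIndex=0
Op 3: F1 acks idx 2 -> match: F0=0 F1=2 F2=0 F3=0; commitIndex=0
Op 4: append 2 -> log_len=4
Op 5: append 1 -> log_len=5
Op 6: F1 acks idx 2 -> match: F0=0 F1=2 F2=0 F3=0; commitIndex=0
Op 7: F0 acks idx 5 -> match: F0=5 F1=2 F2=0 F3=0; commitIndex=2

Answer: 5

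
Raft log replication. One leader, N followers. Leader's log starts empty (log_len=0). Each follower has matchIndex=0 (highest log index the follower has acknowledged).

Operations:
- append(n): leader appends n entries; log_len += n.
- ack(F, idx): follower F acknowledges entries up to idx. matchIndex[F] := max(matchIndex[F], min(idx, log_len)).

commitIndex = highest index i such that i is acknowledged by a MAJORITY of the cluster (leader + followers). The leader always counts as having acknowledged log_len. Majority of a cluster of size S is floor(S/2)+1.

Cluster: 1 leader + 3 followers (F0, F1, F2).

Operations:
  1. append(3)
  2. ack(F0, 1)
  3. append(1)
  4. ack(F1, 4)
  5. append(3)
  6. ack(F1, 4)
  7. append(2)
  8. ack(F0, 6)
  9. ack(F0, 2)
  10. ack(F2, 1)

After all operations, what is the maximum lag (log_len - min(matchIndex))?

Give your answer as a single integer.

Answer: 8

Derivation:
Op 1: append 3 -> log_len=3
Op 2: F0 acks idx 1 -> match: F0=1 F1=0 F2=0; commitIndex=0
Op 3: append 1 -> log_len=4
Op 4: F1 acks idx 4 -> match: F0=1 F1=4 F2=0; commitIndex=1
Op 5: append 3 -> log_len=7
Op 6: F1 acks idx 4 -> match: F0=1 F1=4 F2=0; commitIndex=1
Op 7: append 2 -> log_len=9
Op 8: F0 acks idx 6 -> match: F0=6 F1=4 F2=0; commitIndex=4
Op 9: F0 acks idx 2 -> match: F0=6 F1=4 F2=0; commitIndex=4
Op 10: F2 acks idx 1 -> match: F0=6 F1=4 F2=1; commitIndex=4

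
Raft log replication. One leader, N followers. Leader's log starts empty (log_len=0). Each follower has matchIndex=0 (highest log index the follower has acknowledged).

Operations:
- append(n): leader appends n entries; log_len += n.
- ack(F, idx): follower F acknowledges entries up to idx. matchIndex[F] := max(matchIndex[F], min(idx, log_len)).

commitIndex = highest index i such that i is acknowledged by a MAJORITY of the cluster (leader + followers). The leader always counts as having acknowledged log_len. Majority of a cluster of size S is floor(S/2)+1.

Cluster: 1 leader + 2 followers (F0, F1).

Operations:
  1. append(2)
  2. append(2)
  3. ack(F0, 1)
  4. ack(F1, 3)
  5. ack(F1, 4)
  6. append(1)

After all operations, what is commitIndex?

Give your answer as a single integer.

Op 1: append 2 -> log_len=2
Op 2: append 2 -> log_len=4
Op 3: F0 acks idx 1 -> match: F0=1 F1=0; commitIndex=1
Op 4: F1 acks idx 3 -> match: F0=1 F1=3; commitIndex=3
Op 5: F1 acks idx 4 -> match: F0=1 F1=4; commitIndex=4
Op 6: append 1 -> log_len=5

Answer: 4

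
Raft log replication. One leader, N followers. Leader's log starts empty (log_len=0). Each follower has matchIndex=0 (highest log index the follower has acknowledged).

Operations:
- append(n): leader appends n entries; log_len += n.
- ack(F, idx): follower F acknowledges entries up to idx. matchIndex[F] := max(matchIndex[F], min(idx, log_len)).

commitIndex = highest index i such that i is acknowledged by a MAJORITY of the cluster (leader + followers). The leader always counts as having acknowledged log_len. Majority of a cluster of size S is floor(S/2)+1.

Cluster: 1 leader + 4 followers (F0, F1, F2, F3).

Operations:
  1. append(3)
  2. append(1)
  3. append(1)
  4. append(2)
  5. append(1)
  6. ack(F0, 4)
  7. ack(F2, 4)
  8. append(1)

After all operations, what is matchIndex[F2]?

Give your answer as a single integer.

Answer: 4

Derivation:
Op 1: append 3 -> log_len=3
Op 2: append 1 -> log_len=4
Op 3: append 1 -> log_len=5
Op 4: append 2 -> log_len=7
Op 5: append 1 -> log_len=8
Op 6: F0 acks idx 4 -> match: F0=4 F1=0 F2=0 F3=0; commitIndex=0
Op 7: F2 acks idx 4 -> match: F0=4 F1=0 F2=4 F3=0; commitIndex=4
Op 8: append 1 -> log_len=9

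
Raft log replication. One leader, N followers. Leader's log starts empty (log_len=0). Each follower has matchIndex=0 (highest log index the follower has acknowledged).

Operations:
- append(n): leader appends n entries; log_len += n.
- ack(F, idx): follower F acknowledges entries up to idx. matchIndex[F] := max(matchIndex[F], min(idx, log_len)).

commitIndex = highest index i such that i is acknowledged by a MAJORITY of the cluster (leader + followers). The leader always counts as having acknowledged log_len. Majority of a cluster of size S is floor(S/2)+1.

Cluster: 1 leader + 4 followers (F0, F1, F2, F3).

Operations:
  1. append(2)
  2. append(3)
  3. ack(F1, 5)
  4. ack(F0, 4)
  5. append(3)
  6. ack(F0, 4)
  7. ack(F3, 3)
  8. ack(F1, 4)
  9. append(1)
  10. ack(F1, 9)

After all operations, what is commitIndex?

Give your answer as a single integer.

Answer: 4

Derivation:
Op 1: append 2 -> log_len=2
Op 2: append 3 -> log_len=5
Op 3: F1 acks idx 5 -> match: F0=0 F1=5 F2=0 F3=0; commitIndex=0
Op 4: F0 acks idx 4 -> match: F0=4 F1=5 F2=0 F3=0; commitIndex=4
Op 5: append 3 -> log_len=8
Op 6: F0 acks idx 4 -> match: F0=4 F1=5 F2=0 F3=0; commitIndex=4
Op 7: F3 acks idx 3 -> match: F0=4 F1=5 F2=0 F3=3; commitIndex=4
Op 8: F1 acks idx 4 -> match: F0=4 F1=5 F2=0 F3=3; commitIndex=4
Op 9: append 1 -> log_len=9
Op 10: F1 acks idx 9 -> match: F0=4 F1=9 F2=0 F3=3; commitIndex=4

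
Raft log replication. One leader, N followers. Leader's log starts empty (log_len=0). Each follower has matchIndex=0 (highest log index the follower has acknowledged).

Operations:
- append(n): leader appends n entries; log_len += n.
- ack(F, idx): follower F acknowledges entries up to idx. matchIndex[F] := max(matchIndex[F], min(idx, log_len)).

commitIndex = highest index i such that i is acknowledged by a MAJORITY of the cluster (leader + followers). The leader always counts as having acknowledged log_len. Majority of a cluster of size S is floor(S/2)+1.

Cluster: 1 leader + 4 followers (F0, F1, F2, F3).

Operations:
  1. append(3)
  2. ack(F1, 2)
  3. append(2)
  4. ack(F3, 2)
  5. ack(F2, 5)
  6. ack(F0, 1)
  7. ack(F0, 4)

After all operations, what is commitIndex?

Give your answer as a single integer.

Answer: 4

Derivation:
Op 1: append 3 -> log_len=3
Op 2: F1 acks idx 2 -> match: F0=0 F1=2 F2=0 F3=0; commitIndex=0
Op 3: append 2 -> log_len=5
Op 4: F3 acks idx 2 -> match: F0=0 F1=2 F2=0 F3=2; commitIndex=2
Op 5: F2 acks idx 5 -> match: F0=0 F1=2 F2=5 F3=2; commitIndex=2
Op 6: F0 acks idx 1 -> match: F0=1 F1=2 F2=5 F3=2; commitIndex=2
Op 7: F0 acks idx 4 -> match: F0=4 F1=2 F2=5 F3=2; commitIndex=4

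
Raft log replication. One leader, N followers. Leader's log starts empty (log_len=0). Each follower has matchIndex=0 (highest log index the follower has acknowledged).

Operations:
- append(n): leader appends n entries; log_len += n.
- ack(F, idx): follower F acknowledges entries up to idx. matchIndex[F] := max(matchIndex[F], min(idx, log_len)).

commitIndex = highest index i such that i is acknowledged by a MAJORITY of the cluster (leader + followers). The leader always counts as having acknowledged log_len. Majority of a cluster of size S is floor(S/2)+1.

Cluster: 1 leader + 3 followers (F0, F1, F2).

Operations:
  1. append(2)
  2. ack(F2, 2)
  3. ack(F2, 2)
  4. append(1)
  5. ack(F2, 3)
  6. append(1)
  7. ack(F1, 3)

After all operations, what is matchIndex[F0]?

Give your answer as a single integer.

Op 1: append 2 -> log_len=2
Op 2: F2 acks idx 2 -> match: F0=0 F1=0 F2=2; commitIndex=0
Op 3: F2 acks idx 2 -> match: F0=0 F1=0 F2=2; commitIndex=0
Op 4: append 1 -> log_len=3
Op 5: F2 acks idx 3 -> match: F0=0 F1=0 F2=3; commitIndex=0
Op 6: append 1 -> log_len=4
Op 7: F1 acks idx 3 -> match: F0=0 F1=3 F2=3; commitIndex=3

Answer: 0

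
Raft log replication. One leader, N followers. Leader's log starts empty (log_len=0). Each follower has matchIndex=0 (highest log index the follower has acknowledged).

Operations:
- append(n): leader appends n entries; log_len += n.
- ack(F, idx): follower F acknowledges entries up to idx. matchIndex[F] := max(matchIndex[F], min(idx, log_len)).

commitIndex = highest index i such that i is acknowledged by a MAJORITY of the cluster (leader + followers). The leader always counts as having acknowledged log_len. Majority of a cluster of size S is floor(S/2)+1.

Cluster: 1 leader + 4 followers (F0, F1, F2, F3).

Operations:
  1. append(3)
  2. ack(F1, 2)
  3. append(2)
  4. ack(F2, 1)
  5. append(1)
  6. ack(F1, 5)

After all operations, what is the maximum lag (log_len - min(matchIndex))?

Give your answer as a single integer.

Answer: 6

Derivation:
Op 1: append 3 -> log_len=3
Op 2: F1 acks idx 2 -> match: F0=0 F1=2 F2=0 F3=0; commitIndex=0
Op 3: append 2 -> log_len=5
Op 4: F2 acks idx 1 -> match: F0=0 F1=2 F2=1 F3=0; commitIndex=1
Op 5: append 1 -> log_len=6
Op 6: F1 acks idx 5 -> match: F0=0 F1=5 F2=1 F3=0; commitIndex=1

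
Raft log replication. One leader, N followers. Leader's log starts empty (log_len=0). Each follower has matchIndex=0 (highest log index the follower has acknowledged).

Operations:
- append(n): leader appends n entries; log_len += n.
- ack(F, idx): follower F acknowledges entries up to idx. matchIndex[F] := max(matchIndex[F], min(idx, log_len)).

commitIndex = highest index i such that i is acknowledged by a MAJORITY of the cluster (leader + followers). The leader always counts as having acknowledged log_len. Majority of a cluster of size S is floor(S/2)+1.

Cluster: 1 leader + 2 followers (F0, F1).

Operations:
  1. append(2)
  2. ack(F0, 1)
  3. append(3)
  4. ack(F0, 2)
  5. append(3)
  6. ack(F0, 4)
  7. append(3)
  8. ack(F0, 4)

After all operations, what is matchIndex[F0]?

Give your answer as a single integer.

Op 1: append 2 -> log_len=2
Op 2: F0 acks idx 1 -> match: F0=1 F1=0; commitIndex=1
Op 3: append 3 -> log_len=5
Op 4: F0 acks idx 2 -> match: F0=2 F1=0; commitIndex=2
Op 5: append 3 -> log_len=8
Op 6: F0 acks idx 4 -> match: F0=4 F1=0; commitIndex=4
Op 7: append 3 -> log_len=11
Op 8: F0 acks idx 4 -> match: F0=4 F1=0; commitIndex=4

Answer: 4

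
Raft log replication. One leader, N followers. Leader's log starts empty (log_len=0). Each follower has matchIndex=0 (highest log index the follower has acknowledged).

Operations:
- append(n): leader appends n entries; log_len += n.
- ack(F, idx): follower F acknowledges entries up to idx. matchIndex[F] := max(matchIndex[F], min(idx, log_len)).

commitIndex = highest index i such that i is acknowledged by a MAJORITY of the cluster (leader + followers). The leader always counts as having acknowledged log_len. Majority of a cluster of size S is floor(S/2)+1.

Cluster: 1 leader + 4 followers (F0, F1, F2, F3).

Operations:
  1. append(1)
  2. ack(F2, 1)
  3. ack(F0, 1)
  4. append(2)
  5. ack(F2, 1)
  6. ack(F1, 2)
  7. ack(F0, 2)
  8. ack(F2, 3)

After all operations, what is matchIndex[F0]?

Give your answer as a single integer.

Answer: 2

Derivation:
Op 1: append 1 -> log_len=1
Op 2: F2 acks idx 1 -> match: F0=0 F1=0 F2=1 F3=0; commitIndex=0
Op 3: F0 acks idx 1 -> match: F0=1 F1=0 F2=1 F3=0; commitIndex=1
Op 4: append 2 -> log_len=3
Op 5: F2 acks idx 1 -> match: F0=1 F1=0 F2=1 F3=0; commitIndex=1
Op 6: F1 acks idx 2 -> match: F0=1 F1=2 F2=1 F3=0; commitIndex=1
Op 7: F0 acks idx 2 -> match: F0=2 F1=2 F2=1 F3=0; commitIndex=2
Op 8: F2 acks idx 3 -> match: F0=2 F1=2 F2=3 F3=0; commitIndex=2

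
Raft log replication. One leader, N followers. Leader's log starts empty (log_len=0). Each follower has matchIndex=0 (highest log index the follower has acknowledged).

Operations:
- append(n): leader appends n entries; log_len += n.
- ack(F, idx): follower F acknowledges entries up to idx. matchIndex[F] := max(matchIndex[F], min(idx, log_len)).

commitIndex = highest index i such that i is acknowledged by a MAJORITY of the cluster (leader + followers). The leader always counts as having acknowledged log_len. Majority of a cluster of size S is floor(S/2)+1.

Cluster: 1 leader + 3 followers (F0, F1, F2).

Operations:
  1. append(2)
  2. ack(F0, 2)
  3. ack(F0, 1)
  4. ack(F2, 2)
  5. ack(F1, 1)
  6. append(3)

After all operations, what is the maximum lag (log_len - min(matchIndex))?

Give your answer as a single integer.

Answer: 4

Derivation:
Op 1: append 2 -> log_len=2
Op 2: F0 acks idx 2 -> match: F0=2 F1=0 F2=0; commitIndex=0
Op 3: F0 acks idx 1 -> match: F0=2 F1=0 F2=0; commitIndex=0
Op 4: F2 acks idx 2 -> match: F0=2 F1=0 F2=2; commitIndex=2
Op 5: F1 acks idx 1 -> match: F0=2 F1=1 F2=2; commitIndex=2
Op 6: append 3 -> log_len=5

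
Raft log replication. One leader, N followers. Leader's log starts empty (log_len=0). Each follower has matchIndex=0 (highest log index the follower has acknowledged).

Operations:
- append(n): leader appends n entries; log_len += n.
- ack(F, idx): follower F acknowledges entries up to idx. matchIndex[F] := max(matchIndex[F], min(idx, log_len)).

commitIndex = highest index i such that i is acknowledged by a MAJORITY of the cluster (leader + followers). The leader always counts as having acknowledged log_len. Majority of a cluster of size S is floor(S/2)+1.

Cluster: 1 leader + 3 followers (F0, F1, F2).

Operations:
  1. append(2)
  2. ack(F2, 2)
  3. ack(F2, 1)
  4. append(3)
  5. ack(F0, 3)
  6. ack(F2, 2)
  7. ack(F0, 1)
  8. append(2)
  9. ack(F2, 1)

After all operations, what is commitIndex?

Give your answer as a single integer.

Answer: 2

Derivation:
Op 1: append 2 -> log_len=2
Op 2: F2 acks idx 2 -> match: F0=0 F1=0 F2=2; commitIndex=0
Op 3: F2 acks idx 1 -> match: F0=0 F1=0 F2=2; commitIndex=0
Op 4: append 3 -> log_len=5
Op 5: F0 acks idx 3 -> match: F0=3 F1=0 F2=2; commitIndex=2
Op 6: F2 acks idx 2 -> match: F0=3 F1=0 F2=2; commitIndex=2
Op 7: F0 acks idx 1 -> match: F0=3 F1=0 F2=2; commitIndex=2
Op 8: append 2 -> log_len=7
Op 9: F2 acks idx 1 -> match: F0=3 F1=0 F2=2; commitIndex=2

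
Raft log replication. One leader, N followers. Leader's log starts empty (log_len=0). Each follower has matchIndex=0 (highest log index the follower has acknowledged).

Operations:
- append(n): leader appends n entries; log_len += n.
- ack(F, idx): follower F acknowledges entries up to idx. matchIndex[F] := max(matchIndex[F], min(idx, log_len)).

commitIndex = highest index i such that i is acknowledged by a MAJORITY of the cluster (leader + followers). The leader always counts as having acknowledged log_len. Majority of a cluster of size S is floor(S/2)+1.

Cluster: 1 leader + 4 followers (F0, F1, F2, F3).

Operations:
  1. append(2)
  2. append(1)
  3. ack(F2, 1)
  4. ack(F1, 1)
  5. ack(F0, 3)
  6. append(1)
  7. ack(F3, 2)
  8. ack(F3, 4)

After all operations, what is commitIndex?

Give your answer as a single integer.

Op 1: append 2 -> log_len=2
Op 2: append 1 -> log_len=3
Op 3: F2 acks idx 1 -> match: F0=0 F1=0 F2=1 F3=0; commitIndex=0
Op 4: F1 acks idx 1 -> match: F0=0 F1=1 F2=1 F3=0; commitIndex=1
Op 5: F0 acks idx 3 -> match: F0=3 F1=1 F2=1 F3=0; commitIndex=1
Op 6: append 1 -> log_len=4
Op 7: F3 acks idx 2 -> match: F0=3 F1=1 F2=1 F3=2; commitIndex=2
Op 8: F3 acks idx 4 -> match: F0=3 F1=1 F2=1 F3=4; commitIndex=3

Answer: 3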